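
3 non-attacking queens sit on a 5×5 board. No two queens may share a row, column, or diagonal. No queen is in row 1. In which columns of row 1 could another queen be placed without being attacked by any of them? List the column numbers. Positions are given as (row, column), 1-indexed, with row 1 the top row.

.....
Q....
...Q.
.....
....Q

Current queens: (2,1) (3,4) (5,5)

(2,1) attacks row 1 at column 1 and diagonals 2.
(3,4) attacks row 1 at column 4 and diagonals 2.
(5,5) attacks row 1 at column 5 and diagonals 1.
Attacked columns: {1, 2, 4, 5}. Safe: {3}.

columns 3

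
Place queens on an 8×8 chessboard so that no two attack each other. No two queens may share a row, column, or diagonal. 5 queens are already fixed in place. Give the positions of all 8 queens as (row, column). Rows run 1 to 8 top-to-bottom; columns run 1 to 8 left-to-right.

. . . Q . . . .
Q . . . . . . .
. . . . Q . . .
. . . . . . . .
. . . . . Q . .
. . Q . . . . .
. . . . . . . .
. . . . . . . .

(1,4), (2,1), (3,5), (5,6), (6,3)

(1,4) (2,1) (3,5) (4,8) (5,6) (6,3) (7,7) (8,2)

Row 4: attacked by (1,4)→{1,4,7}; (2,1)→{1,3}; (3,5)→{4,5,6}; (5,6)→{5,6,7}; (6,3)→{1,3,5}. Safe: 2, 8. Place at column 8.
Row 7: attacked by (1,4)→{4}; (2,1)→{1,6}; (3,5)→{1,5}; (4,8)→{5,8}; (5,6)→{4,6,8}; (6,3)→{2,3,4}. Safe: 7. Place at column 7.
Row 8: attacked by (1,4)→{4}; (2,1)→{1,7}; (3,5)→{5}; (4,8)→{4,8}; (5,6)→{3,6}; (6,3)→{1,3,5}; (7,7)→{6,7,8}. Safe: 2. Place at column 2.
Columns [4, 1, 5, 8, 6, 3, 7, 2], r−c [-3, 1, -2, -4, -1, 3, 0, 6], r+c [5, 3, 8, 12, 11, 9, 14, 10] are all distinct, so no two queens attack.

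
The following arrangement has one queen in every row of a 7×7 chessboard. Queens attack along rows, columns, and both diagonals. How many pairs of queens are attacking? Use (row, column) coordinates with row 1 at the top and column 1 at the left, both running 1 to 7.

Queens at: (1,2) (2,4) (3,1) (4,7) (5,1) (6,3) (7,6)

Same column: (3,1)–(5,1) (column 1).
Same diagonal: (2,4)–(5,1) (|2−5| = |4−1| = 3).
Total attacking pairs: 2.

2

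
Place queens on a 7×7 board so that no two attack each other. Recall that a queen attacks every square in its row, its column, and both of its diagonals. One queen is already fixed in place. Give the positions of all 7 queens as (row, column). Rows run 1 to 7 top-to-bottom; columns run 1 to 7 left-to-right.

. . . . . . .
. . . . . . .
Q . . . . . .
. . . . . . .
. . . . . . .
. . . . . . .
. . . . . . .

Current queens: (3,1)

Row 1: attacked by (3,1)→{1,3}. Safe: 2, 4, 5, 6, 7. Place at column 4.
Row 2: attacked by (1,4)→{3,4,5}; (3,1)→{1,2}. Safe: 6, 7. Place at column 6.
Row 4: attacked by (1,4)→{1,4,7}; (2,6)→{4,6}; (3,1)→{1,2}. Safe: 3, 5. Place at column 3.
Row 5: attacked by (1,4)→{4}; (2,6)→{3,6}; (3,1)→{1,3}; (4,3)→{2,3,4}. Safe: 5, 7. Place at column 5.
Row 6: attacked by (1,4)→{4}; (2,6)→{2,6}; (3,1)→{1,4}; (4,3)→{1,3,5}; (5,5)→{4,5,6}. Safe: 7. Place at column 7.
Row 7: attacked by (1,4)→{4}; (2,6)→{1,6}; (3,1)→{1,5}; (4,3)→{3,6}; (5,5)→{3,5,7}; (6,7)→{6,7}. Safe: 2. Place at column 2.
Columns [4, 6, 1, 3, 5, 7, 2], r−c [-3, -4, 2, 1, 0, -1, 5], r+c [5, 8, 4, 7, 10, 13, 9] are all distinct, so no two queens attack.

(1,4) (2,6) (3,1) (4,3) (5,5) (6,7) (7,2)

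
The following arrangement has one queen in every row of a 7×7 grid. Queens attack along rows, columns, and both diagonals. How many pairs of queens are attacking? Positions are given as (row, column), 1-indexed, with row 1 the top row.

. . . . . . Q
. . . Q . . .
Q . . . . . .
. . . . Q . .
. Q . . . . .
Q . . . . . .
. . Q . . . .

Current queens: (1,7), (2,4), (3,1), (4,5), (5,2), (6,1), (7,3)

2

Same column: (3,1)–(6,1) (column 1).
Same diagonal: (5,2)–(6,1) (|5−6| = |2−1| = 1).
Total attacking pairs: 2.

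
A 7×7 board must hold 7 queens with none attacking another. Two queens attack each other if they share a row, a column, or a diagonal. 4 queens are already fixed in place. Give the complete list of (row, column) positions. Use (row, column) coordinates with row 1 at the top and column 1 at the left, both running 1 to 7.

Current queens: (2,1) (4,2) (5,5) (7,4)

Row 1: attacked by (2,1)→{1,2}; (4,2)→{2,5}; (5,5)→{1,5}; (7,4)→{4}. Safe: 3, 6, 7. Place at column 3.
Row 3: attacked by (1,3)→{1,3,5}; (2,1)→{1,2}; (4,2)→{1,2,3}; (5,5)→{3,5,7}; (7,4)→{4}. Safe: 6. Place at column 6.
Row 6: attacked by (1,3)→{3}; (2,1)→{1,5}; (3,6)→{3,6}; (4,2)→{2,4}; (5,5)→{4,5,6}; (7,4)→{3,4,5}. Safe: 7. Place at column 7.
Columns [3, 1, 6, 2, 5, 7, 4], r−c [-2, 1, -3, 2, 0, -1, 3], r+c [4, 3, 9, 6, 10, 13, 11] are all distinct, so no two queens attack.

(1,3) (2,1) (3,6) (4,2) (5,5) (6,7) (7,4)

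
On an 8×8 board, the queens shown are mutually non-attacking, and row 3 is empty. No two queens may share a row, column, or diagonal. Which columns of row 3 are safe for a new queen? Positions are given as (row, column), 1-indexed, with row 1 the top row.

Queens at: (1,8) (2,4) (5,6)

(1,8) attacks row 3 at column 8 and diagonals 6.
(2,4) attacks row 3 at column 4 and diagonals 3, 5.
(5,6) attacks row 3 at column 6 and diagonals 4, 8.
Attacked columns: {3, 4, 5, 6, 8}. Safe: {1, 2, 7}.

columns 1, 2, 7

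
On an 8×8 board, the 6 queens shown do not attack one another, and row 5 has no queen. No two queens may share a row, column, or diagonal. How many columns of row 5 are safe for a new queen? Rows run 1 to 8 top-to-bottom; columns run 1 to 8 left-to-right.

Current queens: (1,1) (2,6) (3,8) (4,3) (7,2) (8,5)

(1,1) attacks row 5 at column 1 and diagonals 5.
(2,6) attacks row 5 at column 6 and diagonals 3.
(3,8) attacks row 5 at column 8 and diagonals 6.
(4,3) attacks row 5 at column 3 and diagonals 2, 4.
(7,2) attacks row 5 at column 2 and diagonals 4.
(8,5) attacks row 5 at column 5 and diagonals 2, 8.
Attacked columns: {1, 2, 3, 4, 5, 6, 8}. Safe: {7}.

1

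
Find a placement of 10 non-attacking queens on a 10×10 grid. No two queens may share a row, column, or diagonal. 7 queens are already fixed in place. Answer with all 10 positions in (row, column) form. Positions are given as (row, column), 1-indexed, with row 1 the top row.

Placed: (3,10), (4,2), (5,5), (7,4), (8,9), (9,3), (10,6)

(1,7) (2,1) (3,10) (4,2) (5,5) (6,8) (7,4) (8,9) (9,3) (10,6)

Row 1: attacked by (3,10)→{8,10}; (4,2)→{2,5}; (5,5)→{1,5,9}; (7,4)→{4,10}; (8,9)→{2,9}; (9,3)→{3}; (10,6)→{6}. Safe: 7. Place at column 7.
Row 2: attacked by (1,7)→{6,7,8}; (3,10)→{9,10}; (4,2)→{2,4}; (5,5)→{2,5,8}; (7,4)→{4,9}; (8,9)→{3,9}; (9,3)→{3,10}; (10,6)→{6}. Safe: 1. Place at column 1.
Row 6: attacked by (1,7)→{2,7}; (2,1)→{1,5}; (3,10)→{7,10}; (4,2)→{2,4}; (5,5)→{4,5,6}; (7,4)→{3,4,5}; (8,9)→{7,9}; (9,3)→{3,6}; (10,6)→{2,6,10}. Safe: 8. Place at column 8.
Columns [7, 1, 10, 2, 5, 8, 4, 9, 3, 6], r−c [-6, 1, -7, 2, 0, -2, 3, -1, 6, 4], r+c [8, 3, 13, 6, 10, 14, 11, 17, 12, 16] are all distinct, so no two queens attack.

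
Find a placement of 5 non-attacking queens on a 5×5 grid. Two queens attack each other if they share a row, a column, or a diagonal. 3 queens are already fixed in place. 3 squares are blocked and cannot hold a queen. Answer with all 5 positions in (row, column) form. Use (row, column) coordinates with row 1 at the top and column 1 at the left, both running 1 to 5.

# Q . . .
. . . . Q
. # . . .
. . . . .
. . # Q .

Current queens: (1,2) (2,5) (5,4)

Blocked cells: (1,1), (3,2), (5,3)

(1,2) (2,5) (3,3) (4,1) (5,4)

Row 3: attacked by (1,2)→{2,4}; (2,5)→{4,5}; (5,4)→{2,4}. Blocked: 2. Safe: 1, 3. Place at column 3.
Row 4: attacked by (1,2)→{2,5}; (2,5)→{3,5}; (3,3)→{2,3,4}; (5,4)→{3,4,5}. Safe: 1. Place at column 1.
Columns [2, 5, 3, 1, 4], r−c [-1, -3, 0, 3, 1], r+c [3, 7, 6, 5, 9] are all distinct, so no two queens attack.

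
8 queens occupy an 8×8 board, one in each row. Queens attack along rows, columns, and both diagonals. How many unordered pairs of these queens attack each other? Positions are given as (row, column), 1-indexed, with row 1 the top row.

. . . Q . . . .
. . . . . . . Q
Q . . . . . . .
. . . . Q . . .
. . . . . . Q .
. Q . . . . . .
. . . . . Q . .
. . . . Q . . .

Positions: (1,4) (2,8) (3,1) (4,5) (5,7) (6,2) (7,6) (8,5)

2

Same column: (4,5)–(8,5) (column 5).
Same diagonal: (7,6)–(8,5) (|7−8| = |6−5| = 1).
Total attacking pairs: 2.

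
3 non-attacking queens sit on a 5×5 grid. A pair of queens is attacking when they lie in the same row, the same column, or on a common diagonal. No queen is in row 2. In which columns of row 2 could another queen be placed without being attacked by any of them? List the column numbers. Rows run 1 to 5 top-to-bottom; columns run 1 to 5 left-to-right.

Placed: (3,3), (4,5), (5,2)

columns 1

(3,3) attacks row 2 at column 3 and diagonals 2, 4.
(4,5) attacks row 2 at column 5 and diagonals 3.
(5,2) attacks row 2 at column 2 and diagonals 5.
Attacked columns: {2, 3, 4, 5}. Safe: {1}.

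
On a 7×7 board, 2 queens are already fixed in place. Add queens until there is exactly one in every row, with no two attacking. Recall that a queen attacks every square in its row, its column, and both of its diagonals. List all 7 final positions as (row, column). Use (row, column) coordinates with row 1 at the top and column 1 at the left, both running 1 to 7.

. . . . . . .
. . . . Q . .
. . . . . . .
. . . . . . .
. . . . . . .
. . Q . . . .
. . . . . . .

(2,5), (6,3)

(1,2) (2,5) (3,7) (4,4) (5,1) (6,3) (7,6)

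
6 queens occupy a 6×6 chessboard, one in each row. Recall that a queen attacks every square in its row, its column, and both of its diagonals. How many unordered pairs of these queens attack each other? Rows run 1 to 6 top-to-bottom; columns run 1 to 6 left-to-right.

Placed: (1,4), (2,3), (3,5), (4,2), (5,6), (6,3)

3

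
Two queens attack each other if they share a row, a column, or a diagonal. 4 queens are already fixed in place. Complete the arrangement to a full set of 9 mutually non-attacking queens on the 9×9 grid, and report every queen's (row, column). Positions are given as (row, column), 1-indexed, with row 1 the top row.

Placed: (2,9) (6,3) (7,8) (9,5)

(1,6) (2,9) (3,1) (4,4) (5,7) (6,3) (7,8) (8,2) (9,5)

Row 1: attacked by (2,9)→{8,9}; (6,3)→{3,8}; (7,8)→{2,8}; (9,5)→{5}. Safe: 1, 4, 6, 7. Place at column 6.
Row 3: attacked by (1,6)→{4,6,8}; (2,9)→{8,9}; (6,3)→{3,6}; (7,8)→{4,8}; (9,5)→{5}. Safe: 1, 2, 7. Place at column 1.
Row 4: attacked by (1,6)→{3,6,9}; (2,9)→{7,9}; (3,1)→{1,2}; (6,3)→{1,3,5}; (7,8)→{5,8}; (9,5)→{5}. Safe: 4. Place at column 4.
Row 5: attacked by (1,6)→{2,6}; (2,9)→{6,9}; (3,1)→{1,3}; (4,4)→{3,4,5}; (6,3)→{2,3,4}; (7,8)→{6,8}; (9,5)→{1,5,9}. Safe: 7. Place at column 7.
Row 8: attacked by (1,6)→{6}; (2,9)→{3,9}; (3,1)→{1,6}; (4,4)→{4,8}; (5,7)→{4,7}; (6,3)→{1,3,5}; (7,8)→{7,8,9}; (9,5)→{4,5,6}. Safe: 2. Place at column 2.
Columns [6, 9, 1, 4, 7, 3, 8, 2, 5], r−c [-5, -7, 2, 0, -2, 3, -1, 6, 4], r+c [7, 11, 4, 8, 12, 9, 15, 10, 14] are all distinct, so no two queens attack.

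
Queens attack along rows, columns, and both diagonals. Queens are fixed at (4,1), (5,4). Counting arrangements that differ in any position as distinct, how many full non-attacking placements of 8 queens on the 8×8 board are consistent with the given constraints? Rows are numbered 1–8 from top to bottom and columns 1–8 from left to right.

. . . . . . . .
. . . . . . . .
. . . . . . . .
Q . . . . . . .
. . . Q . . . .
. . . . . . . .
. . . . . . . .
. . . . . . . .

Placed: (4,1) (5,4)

4

Branch on row 1: col 2 → 0; col 3 → 2; col 5 → 1; col 6 → 1; col 7 → 0.
Sum: 0 + 2 + 1 + 1 + 0 = 4.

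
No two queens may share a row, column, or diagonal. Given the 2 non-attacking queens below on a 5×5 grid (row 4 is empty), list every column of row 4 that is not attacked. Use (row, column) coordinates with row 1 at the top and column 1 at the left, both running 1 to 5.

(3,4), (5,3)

columns 1

(3,4) attacks row 4 at column 4 and diagonals 3, 5.
(5,3) attacks row 4 at column 3 and diagonals 2, 4.
Attacked columns: {2, 3, 4, 5}. Safe: {1}.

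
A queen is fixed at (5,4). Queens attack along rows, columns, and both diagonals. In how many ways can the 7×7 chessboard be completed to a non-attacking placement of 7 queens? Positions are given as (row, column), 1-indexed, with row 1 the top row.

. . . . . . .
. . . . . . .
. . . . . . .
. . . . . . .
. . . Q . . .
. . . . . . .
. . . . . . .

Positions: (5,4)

4

Branch on row 1: col 1 → 0; col 2 → 1; col 3 → 1; col 5 → 1; col 6 → 1; col 7 → 0.
Sum: 0 + 1 + 1 + 1 + 1 + 0 = 4.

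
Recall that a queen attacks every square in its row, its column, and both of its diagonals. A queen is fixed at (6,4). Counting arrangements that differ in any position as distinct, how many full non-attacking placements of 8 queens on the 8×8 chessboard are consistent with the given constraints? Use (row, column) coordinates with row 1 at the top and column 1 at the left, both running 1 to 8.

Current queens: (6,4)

Branch on row 1: col 1 → 2; col 2 → 2; col 3 → 3; col 5 → 1; col 6 → 2; col 7 → 2; col 8 → 0.
Sum: 2 + 2 + 3 + 1 + 2 + 2 + 0 = 12.

12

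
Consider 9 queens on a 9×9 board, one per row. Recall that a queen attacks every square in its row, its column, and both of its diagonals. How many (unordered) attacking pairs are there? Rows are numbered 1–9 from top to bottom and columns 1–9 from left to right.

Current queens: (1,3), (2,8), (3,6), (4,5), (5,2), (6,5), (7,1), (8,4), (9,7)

Same column: (4,5)–(6,5) (column 5).
Same diagonal: (3,6)–(4,5) (|3−4| = |6−5| = 1).
Total attacking pairs: 2.

2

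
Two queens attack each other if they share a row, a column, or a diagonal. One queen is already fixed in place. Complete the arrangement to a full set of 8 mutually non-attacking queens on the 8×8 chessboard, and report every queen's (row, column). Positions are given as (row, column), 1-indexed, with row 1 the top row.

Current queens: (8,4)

(1,2) (2,7) (3,3) (4,6) (5,8) (6,5) (7,1) (8,4)

Row 1: attacked by (8,4)→{4}. Safe: 1, 2, 3, 5, 6, 7, 8. Place at column 2.
Row 2: attacked by (1,2)→{1,2,3}; (8,4)→{4}. Safe: 5, 6, 7, 8. Place at column 7.
Row 3: attacked by (1,2)→{2,4}; (2,7)→{6,7,8}; (8,4)→{4}. Safe: 1, 3, 5. Place at column 3.
Row 4: attacked by (1,2)→{2,5}; (2,7)→{5,7}; (3,3)→{2,3,4}; (8,4)→{4,8}. Safe: 1, 6. Place at column 6.
Row 5: attacked by (1,2)→{2,6}; (2,7)→{4,7}; (3,3)→{1,3,5}; (4,6)→{5,6,7}; (8,4)→{1,4,7}. Safe: 8. Place at column 8.
Row 6: attacked by (1,2)→{2,7}; (2,7)→{3,7}; (3,3)→{3,6}; (4,6)→{4,6,8}; (5,8)→{7,8}; (8,4)→{2,4,6}. Safe: 1, 5. Place at column 5.
Row 7: attacked by (1,2)→{2,8}; (2,7)→{2,7}; (3,3)→{3,7}; (4,6)→{3,6}; (5,8)→{6,8}; (6,5)→{4,5,6}; (8,4)→{3,4,5}. Safe: 1. Place at column 1.
Columns [2, 7, 3, 6, 8, 5, 1, 4], r−c [-1, -5, 0, -2, -3, 1, 6, 4], r+c [3, 9, 6, 10, 13, 11, 8, 12] are all distinct, so no two queens attack.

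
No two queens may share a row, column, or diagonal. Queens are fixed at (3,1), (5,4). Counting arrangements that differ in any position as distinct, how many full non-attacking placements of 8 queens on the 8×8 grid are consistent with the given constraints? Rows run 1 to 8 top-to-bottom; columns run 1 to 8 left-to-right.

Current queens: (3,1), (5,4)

Branch on row 1: col 2 → 1; col 5 → 0; col 6 → 1; col 7 → 0.
Sum: 1 + 0 + 1 + 0 = 2.

2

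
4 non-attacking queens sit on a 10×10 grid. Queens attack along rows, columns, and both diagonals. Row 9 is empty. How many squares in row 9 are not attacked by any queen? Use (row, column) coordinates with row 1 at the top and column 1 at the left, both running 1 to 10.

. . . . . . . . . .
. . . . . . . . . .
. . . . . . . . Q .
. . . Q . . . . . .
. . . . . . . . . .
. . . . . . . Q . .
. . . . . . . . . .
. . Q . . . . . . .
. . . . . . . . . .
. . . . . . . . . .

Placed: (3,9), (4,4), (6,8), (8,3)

4

(3,9) attacks row 9 at column 9 and diagonals 3.
(4,4) attacks row 9 at column 4 and diagonals 9.
(6,8) attacks row 9 at column 8 and diagonals 5.
(8,3) attacks row 9 at column 3 and diagonals 2, 4.
Attacked columns: {2, 3, 4, 5, 8, 9}. Safe: {1, 6, 7, 10}.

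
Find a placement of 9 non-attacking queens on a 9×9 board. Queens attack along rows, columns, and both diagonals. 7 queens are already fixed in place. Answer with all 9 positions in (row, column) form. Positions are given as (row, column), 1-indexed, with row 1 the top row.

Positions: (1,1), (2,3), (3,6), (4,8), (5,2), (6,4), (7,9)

(1,1) (2,3) (3,6) (4,8) (5,2) (6,4) (7,9) (8,7) (9,5)

Row 8: attacked by (1,1)→{1,8}; (2,3)→{3,9}; (3,6)→{1,6}; (4,8)→{4,8}; (5,2)→{2,5}; (6,4)→{2,4,6}; (7,9)→{8,9}. Safe: 7. Place at column 7.
Row 9: attacked by (1,1)→{1,9}; (2,3)→{3}; (3,6)→{6}; (4,8)→{3,8}; (5,2)→{2,6}; (6,4)→{1,4,7}; (7,9)→{7,9}; (8,7)→{6,7,8}. Safe: 5. Place at column 5.
Columns [1, 3, 6, 8, 2, 4, 9, 7, 5], r−c [0, -1, -3, -4, 3, 2, -2, 1, 4], r+c [2, 5, 9, 12, 7, 10, 16, 15, 14] are all distinct, so no two queens attack.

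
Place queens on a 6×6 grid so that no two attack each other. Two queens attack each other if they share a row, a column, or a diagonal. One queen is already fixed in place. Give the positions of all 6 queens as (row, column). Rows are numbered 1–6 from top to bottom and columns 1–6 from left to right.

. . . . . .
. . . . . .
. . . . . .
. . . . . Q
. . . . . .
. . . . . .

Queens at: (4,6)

(1,5) (2,3) (3,1) (4,6) (5,4) (6,2)

Row 1: attacked by (4,6)→{3,6}. Safe: 1, 2, 4, 5. Place at column 5.
Row 2: attacked by (1,5)→{4,5,6}; (4,6)→{4,6}. Safe: 1, 2, 3. Place at column 3.
Row 3: attacked by (1,5)→{3,5}; (2,3)→{2,3,4}; (4,6)→{5,6}. Safe: 1. Place at column 1.
Row 5: attacked by (1,5)→{1,5}; (2,3)→{3,6}; (3,1)→{1,3}; (4,6)→{5,6}. Safe: 2, 4. Place at column 4.
Row 6: attacked by (1,5)→{5}; (2,3)→{3}; (3,1)→{1,4}; (4,6)→{4,6}; (5,4)→{3,4,5}. Safe: 2. Place at column 2.
Columns [5, 3, 1, 6, 4, 2], r−c [-4, -1, 2, -2, 1, 4], r+c [6, 5, 4, 10, 9, 8] are all distinct, so no two queens attack.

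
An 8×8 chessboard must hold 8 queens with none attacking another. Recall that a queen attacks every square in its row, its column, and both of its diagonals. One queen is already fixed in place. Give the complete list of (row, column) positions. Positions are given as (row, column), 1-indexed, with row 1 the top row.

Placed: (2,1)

Row 1: attacked by (2,1)→{1,2}. Safe: 3, 4, 5, 6, 7, 8. Place at column 4.
Row 3: attacked by (1,4)→{2,4,6}; (2,1)→{1,2}. Safe: 3, 5, 7, 8. Place at column 5.
Row 4: attacked by (1,4)→{1,4,7}; (2,1)→{1,3}; (3,5)→{4,5,6}. Safe: 2, 8. Place at column 8.
Row 5: attacked by (1,4)→{4,8}; (2,1)→{1,4}; (3,5)→{3,5,7}; (4,8)→{7,8}. Safe: 2, 6. Place at column 6.
Row 6: attacked by (1,4)→{4}; (2,1)→{1,5}; (3,5)→{2,5,8}; (4,8)→{6,8}; (5,6)→{5,6,7}. Safe: 3. Place at column 3.
Row 7: attacked by (1,4)→{4}; (2,1)→{1,6}; (3,5)→{1,5}; (4,8)→{5,8}; (5,6)→{4,6,8}; (6,3)→{2,3,4}. Safe: 7. Place at column 7.
Row 8: attacked by (1,4)→{4}; (2,1)→{1,7}; (3,5)→{5}; (4,8)→{4,8}; (5,6)→{3,6}; (6,3)→{1,3,5}; (7,7)→{6,7,8}. Safe: 2. Place at column 2.
Columns [4, 1, 5, 8, 6, 3, 7, 2], r−c [-3, 1, -2, -4, -1, 3, 0, 6], r+c [5, 3, 8, 12, 11, 9, 14, 10] are all distinct, so no two queens attack.

(1,4) (2,1) (3,5) (4,8) (5,6) (6,3) (7,7) (8,2)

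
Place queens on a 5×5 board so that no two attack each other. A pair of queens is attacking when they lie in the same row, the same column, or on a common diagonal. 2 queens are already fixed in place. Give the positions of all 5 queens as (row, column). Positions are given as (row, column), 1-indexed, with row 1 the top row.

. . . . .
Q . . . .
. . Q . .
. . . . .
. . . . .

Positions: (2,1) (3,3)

(1,4) (2,1) (3,3) (4,5) (5,2)

Row 1: attacked by (2,1)→{1,2}; (3,3)→{1,3,5}. Safe: 4. Place at column 4.
Row 4: attacked by (1,4)→{1,4}; (2,1)→{1,3}; (3,3)→{2,3,4}. Safe: 5. Place at column 5.
Row 5: attacked by (1,4)→{4}; (2,1)→{1,4}; (3,3)→{1,3,5}; (4,5)→{4,5}. Safe: 2. Place at column 2.
Columns [4, 1, 3, 5, 2], r−c [-3, 1, 0, -1, 3], r+c [5, 3, 6, 9, 7] are all distinct, so no two queens attack.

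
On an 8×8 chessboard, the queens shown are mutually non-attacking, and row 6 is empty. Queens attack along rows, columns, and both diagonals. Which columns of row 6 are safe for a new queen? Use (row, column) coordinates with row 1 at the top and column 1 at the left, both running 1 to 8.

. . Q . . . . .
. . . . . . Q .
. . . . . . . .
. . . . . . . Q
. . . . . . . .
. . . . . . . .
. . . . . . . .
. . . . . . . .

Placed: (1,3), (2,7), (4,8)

(1,3) attacks row 6 at column 3 and diagonals 8.
(2,7) attacks row 6 at column 7 and diagonals 3.
(4,8) attacks row 6 at column 8 and diagonals 6.
Attacked columns: {3, 6, 7, 8}. Safe: {1, 2, 4, 5}.

columns 1, 2, 4, 5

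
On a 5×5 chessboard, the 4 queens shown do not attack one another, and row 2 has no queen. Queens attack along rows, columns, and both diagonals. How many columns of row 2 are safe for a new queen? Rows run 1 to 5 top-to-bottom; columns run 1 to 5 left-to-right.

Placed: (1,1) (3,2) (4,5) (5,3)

(1,1) attacks row 2 at column 1 and diagonals 2.
(3,2) attacks row 2 at column 2 and diagonals 1, 3.
(4,5) attacks row 2 at column 5 and diagonals 3.
(5,3) attacks row 2 at column 3.
Attacked columns: {1, 2, 3, 5}. Safe: {4}.

1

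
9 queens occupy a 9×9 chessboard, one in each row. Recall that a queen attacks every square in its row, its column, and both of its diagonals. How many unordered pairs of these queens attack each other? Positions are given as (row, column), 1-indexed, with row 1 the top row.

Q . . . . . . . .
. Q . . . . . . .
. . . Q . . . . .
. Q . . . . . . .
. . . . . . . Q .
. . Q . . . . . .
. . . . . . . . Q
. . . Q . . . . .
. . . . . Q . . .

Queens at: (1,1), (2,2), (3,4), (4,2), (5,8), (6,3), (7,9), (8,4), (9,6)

4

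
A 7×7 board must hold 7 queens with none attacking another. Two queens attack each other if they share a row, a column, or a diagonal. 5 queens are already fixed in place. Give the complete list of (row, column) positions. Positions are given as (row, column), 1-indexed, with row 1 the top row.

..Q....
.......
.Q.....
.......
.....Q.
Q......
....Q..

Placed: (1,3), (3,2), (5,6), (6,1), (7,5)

Row 2: attacked by (1,3)→{2,3,4}; (3,2)→{1,2,3}; (5,6)→{3,6}; (6,1)→{1,5}; (7,5)→{5}. Safe: 7. Place at column 7.
Row 4: attacked by (1,3)→{3,6}; (2,7)→{5,7}; (3,2)→{1,2,3}; (5,6)→{5,6,7}; (6,1)→{1,3}; (7,5)→{2,5}. Safe: 4. Place at column 4.
Columns [3, 7, 2, 4, 6, 1, 5], r−c [-2, -5, 1, 0, -1, 5, 2], r+c [4, 9, 5, 8, 11, 7, 12] are all distinct, so no two queens attack.

(1,3) (2,7) (3,2) (4,4) (5,6) (6,1) (7,5)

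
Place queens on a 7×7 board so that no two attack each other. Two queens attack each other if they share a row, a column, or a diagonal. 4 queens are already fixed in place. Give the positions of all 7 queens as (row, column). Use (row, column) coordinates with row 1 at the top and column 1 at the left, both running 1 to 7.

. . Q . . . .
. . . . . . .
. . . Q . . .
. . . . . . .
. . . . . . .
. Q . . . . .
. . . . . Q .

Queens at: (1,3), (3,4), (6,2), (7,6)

Row 2: attacked by (1,3)→{2,3,4}; (3,4)→{3,4,5}; (6,2)→{2,6}; (7,6)→{1,6}. Safe: 7. Place at column 7.
Row 4: attacked by (1,3)→{3,6}; (2,7)→{5,7}; (3,4)→{3,4,5}; (6,2)→{2,4}; (7,6)→{3,6}. Safe: 1. Place at column 1.
Row 5: attacked by (1,3)→{3,7}; (2,7)→{4,7}; (3,4)→{2,4,6}; (4,1)→{1,2}; (6,2)→{1,2,3}; (7,6)→{4,6}. Safe: 5. Place at column 5.
Columns [3, 7, 4, 1, 5, 2, 6], r−c [-2, -5, -1, 3, 0, 4, 1], r+c [4, 9, 7, 5, 10, 8, 13] are all distinct, so no two queens attack.

(1,3) (2,7) (3,4) (4,1) (5,5) (6,2) (7,6)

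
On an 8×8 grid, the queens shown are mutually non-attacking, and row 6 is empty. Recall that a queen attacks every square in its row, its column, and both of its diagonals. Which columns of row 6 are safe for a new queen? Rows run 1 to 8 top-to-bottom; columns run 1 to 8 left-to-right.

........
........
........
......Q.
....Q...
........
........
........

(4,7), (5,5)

(4,7) attacks row 6 at column 7 and diagonals 5.
(5,5) attacks row 6 at column 5 and diagonals 4, 6.
Attacked columns: {4, 5, 6, 7}. Safe: {1, 2, 3, 8}.

columns 1, 2, 3, 8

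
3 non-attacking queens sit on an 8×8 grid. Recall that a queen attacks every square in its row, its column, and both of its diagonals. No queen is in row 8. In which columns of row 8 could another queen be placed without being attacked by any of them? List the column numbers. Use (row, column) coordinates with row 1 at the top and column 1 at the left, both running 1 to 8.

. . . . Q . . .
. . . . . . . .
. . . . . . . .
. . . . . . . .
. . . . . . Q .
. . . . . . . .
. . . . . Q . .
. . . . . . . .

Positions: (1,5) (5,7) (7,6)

columns 1, 2, 3, 8

(1,5) attacks row 8 at column 5.
(5,7) attacks row 8 at column 7 and diagonals 4.
(7,6) attacks row 8 at column 6 and diagonals 5, 7.
Attacked columns: {4, 5, 6, 7}. Safe: {1, 2, 3, 8}.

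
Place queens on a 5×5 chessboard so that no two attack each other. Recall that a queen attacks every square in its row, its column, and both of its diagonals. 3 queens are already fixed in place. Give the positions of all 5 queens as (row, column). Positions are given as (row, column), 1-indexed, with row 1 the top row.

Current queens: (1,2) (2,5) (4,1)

Row 3: attacked by (1,2)→{2,4}; (2,5)→{4,5}; (4,1)→{1,2}. Safe: 3. Place at column 3.
Row 5: attacked by (1,2)→{2}; (2,5)→{2,5}; (3,3)→{1,3,5}; (4,1)→{1,2}. Safe: 4. Place at column 4.
Columns [2, 5, 3, 1, 4], r−c [-1, -3, 0, 3, 1], r+c [3, 7, 6, 5, 9] are all distinct, so no two queens attack.

(1,2) (2,5) (3,3) (4,1) (5,4)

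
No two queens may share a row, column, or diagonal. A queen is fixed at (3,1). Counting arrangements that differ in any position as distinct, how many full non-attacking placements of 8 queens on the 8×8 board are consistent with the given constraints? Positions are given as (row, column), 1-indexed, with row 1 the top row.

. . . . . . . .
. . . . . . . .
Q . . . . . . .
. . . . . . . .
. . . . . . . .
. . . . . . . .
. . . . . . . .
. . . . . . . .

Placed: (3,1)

Branch on row 1: col 2 → 1; col 4 → 4; col 5 → 4; col 6 → 4; col 7 → 1; col 8 → 2.
Sum: 1 + 4 + 4 + 4 + 1 + 2 = 16.

16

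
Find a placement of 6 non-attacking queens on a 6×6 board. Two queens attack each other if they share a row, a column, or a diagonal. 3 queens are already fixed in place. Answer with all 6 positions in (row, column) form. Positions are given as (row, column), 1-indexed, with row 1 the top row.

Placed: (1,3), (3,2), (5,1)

(1,3) (2,6) (3,2) (4,5) (5,1) (6,4)

Row 2: attacked by (1,3)→{2,3,4}; (3,2)→{1,2,3}; (5,1)→{1,4}. Safe: 5, 6. Place at column 6.
Row 4: attacked by (1,3)→{3,6}; (2,6)→{4,6}; (3,2)→{1,2,3}; (5,1)→{1,2}. Safe: 5. Place at column 5.
Row 6: attacked by (1,3)→{3}; (2,6)→{2,6}; (3,2)→{2,5}; (4,5)→{3,5}; (5,1)→{1,2}. Safe: 4. Place at column 4.
Columns [3, 6, 2, 5, 1, 4], r−c [-2, -4, 1, -1, 4, 2], r+c [4, 8, 5, 9, 6, 10] are all distinct, so no two queens attack.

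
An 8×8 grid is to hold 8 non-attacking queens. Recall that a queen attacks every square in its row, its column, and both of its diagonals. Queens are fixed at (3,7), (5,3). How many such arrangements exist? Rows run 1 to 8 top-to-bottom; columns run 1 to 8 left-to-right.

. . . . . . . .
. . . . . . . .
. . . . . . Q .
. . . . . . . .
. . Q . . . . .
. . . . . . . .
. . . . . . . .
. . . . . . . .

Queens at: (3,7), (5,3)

3

Branch on row 1: col 1 → 0; col 2 → 1; col 4 → 0; col 6 → 2; col 8 → 0.
Sum: 0 + 1 + 0 + 2 + 0 = 3.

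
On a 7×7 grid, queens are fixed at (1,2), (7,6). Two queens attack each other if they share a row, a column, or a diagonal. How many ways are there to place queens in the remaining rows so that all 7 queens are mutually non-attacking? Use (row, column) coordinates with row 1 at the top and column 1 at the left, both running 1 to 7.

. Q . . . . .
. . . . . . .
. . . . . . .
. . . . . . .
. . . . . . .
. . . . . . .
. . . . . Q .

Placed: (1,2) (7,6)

4

Branch on row 2: col 4 → 1; col 5 → 3; col 7 → 0.
Sum: 1 + 3 + 0 = 4.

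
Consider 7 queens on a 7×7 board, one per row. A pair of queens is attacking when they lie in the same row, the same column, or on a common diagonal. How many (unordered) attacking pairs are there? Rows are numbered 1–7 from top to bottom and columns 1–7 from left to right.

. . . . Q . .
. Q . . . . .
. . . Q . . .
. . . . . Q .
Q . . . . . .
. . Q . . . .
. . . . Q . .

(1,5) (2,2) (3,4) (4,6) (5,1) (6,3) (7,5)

Same column: (1,5)–(7,5) (column 5).
Same diagonal: (1,5)–(5,1) (|1−5| = |5−1| = 4).
Total attacking pairs: 2.

2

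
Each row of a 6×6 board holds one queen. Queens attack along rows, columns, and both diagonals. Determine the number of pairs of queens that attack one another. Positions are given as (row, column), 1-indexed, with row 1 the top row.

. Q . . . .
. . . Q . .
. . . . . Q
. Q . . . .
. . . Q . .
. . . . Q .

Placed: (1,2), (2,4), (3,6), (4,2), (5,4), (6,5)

Same column: (1,2)–(4,2) (column 2); (2,4)–(5,4) (column 4).
Same diagonal: (2,4)–(4,2) (|2−4| = |4−2| = 2); (3,6)–(5,4) (|3−5| = |6−4| = 2); (5,4)–(6,5) (|5−6| = |4−5| = 1).
Total attacking pairs: 5.

5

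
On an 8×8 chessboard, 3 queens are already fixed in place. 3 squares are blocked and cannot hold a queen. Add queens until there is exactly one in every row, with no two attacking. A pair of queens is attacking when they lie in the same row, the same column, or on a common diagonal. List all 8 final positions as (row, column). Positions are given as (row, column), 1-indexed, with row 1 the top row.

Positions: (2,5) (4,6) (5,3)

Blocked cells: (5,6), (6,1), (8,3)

Row 1: attacked by (2,5)→{4,5,6}; (4,6)→{3,6}; (5,3)→{3,7}. Safe: 1, 2, 8. Place at column 1.
Row 3: attacked by (1,1)→{1,3}; (2,5)→{4,5,6}; (4,6)→{5,6,7}; (5,3)→{1,3,5}. Safe: 2, 8. Place at column 8.
Row 6: attacked by (1,1)→{1,6}; (2,5)→{1,5}; (3,8)→{5,8}; (4,6)→{4,6,8}; (5,3)→{2,3,4}. Blocked: 1. Safe: 7. Place at column 7.
Row 7: attacked by (1,1)→{1,7}; (2,5)→{5}; (3,8)→{4,8}; (4,6)→{3,6}; (5,3)→{1,3,5}; (6,7)→{6,7,8}. Safe: 2. Place at column 2.
Row 8: attacked by (1,1)→{1,8}; (2,5)→{5}; (3,8)→{3,8}; (4,6)→{2,6}; (5,3)→{3,6}; (6,7)→{5,7}; (7,2)→{1,2,3}. Blocked: 3. Safe: 4. Place at column 4.
Columns [1, 5, 8, 6, 3, 7, 2, 4], r−c [0, -3, -5, -2, 2, -1, 5, 4], r+c [2, 7, 11, 10, 8, 13, 9, 12] are all distinct, so no two queens attack.

(1,1) (2,5) (3,8) (4,6) (5,3) (6,7) (7,2) (8,4)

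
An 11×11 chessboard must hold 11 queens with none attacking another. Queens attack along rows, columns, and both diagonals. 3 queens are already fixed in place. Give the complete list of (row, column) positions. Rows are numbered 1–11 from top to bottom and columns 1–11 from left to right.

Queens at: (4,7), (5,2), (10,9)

(1,8) (2,6) (3,1) (4,7) (5,2) (6,11) (7,3) (8,10) (9,4) (10,9) (11,5)

Row 1: attacked by (4,7)→{4,7,10}; (5,2)→{2,6}; (10,9)→{9}. Safe: 1, 3, 5, 8, 11. Place at column 8.
Row 2: attacked by (1,8)→{7,8,9}; (4,7)→{5,7,9}; (5,2)→{2,5}; (10,9)→{1,9}. Safe: 3, 4, 6, 10, 11. Place at column 6.
Row 3: attacked by (1,8)→{6,8,10}; (2,6)→{5,6,7}; (4,7)→{6,7,8}; (5,2)→{2,4}; (10,9)→{2,9}. Safe: 1, 3, 11. Place at column 1.
Row 6: attacked by (1,8)→{3,8}; (2,6)→{2,6,10}; (3,1)→{1,4}; (4,7)→{5,7,9}; (5,2)→{1,2,3}; (10,9)→{5,9}. Safe: 11. Place at column 11.
Row 7: attacked by (1,8)→{2,8}; (2,6)→{1,6,11}; (3,1)→{1,5}; (4,7)→{4,7,10}; (5,2)→{2,4}; (6,11)→{10,11}; (10,9)→{6,9}. Safe: 3. Place at column 3.
Row 8: attacked by (1,8)→{1,8}; (2,6)→{6}; (3,1)→{1,6}; (4,7)→{3,7,11}; (5,2)→{2,5}; (6,11)→{9,11}; (7,3)→{2,3,4}; (10,9)→{7,9,11}. Safe: 10. Place at column 10.
Row 9: attacked by (1,8)→{8}; (2,6)→{6}; (3,1)→{1,7}; (4,7)→{2,7}; (5,2)→{2,6}; (6,11)→{8,11}; (7,3)→{1,3,5}; (8,10)→{9,10,11}; (10,9)→{8,9,10}. Safe: 4. Place at column 4.
Row 11: attacked by (1,8)→{8}; (2,6)→{6}; (3,1)→{1,9}; (4,7)→{7}; (5,2)→{2,8}; (6,11)→{6,11}; (7,3)→{3,7}; (8,10)→{7,10}; (9,4)→{2,4,6}; (10,9)→{8,9,10}. Safe: 5. Place at column 5.
Columns [8, 6, 1, 7, 2, 11, 3, 10, 4, 9, 5], r−c [-7, -4, 2, -3, 3, -5, 4, -2, 5, 1, 6], r+c [9, 8, 4, 11, 7, 17, 10, 18, 13, 19, 16] are all distinct, so no two queens attack.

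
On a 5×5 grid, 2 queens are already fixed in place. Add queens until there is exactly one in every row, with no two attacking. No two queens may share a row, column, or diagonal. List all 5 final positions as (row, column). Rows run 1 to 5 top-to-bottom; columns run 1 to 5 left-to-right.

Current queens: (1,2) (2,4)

(1,2) (2,4) (3,1) (4,3) (5,5)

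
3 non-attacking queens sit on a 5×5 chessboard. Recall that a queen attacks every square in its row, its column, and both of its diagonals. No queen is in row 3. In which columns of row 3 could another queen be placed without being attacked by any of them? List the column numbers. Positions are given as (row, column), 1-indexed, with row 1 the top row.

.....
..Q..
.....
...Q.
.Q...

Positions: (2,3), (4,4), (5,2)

columns 1

(2,3) attacks row 3 at column 3 and diagonals 2, 4.
(4,4) attacks row 3 at column 4 and diagonals 3, 5.
(5,2) attacks row 3 at column 2 and diagonals 4.
Attacked columns: {2, 3, 4, 5}. Safe: {1}.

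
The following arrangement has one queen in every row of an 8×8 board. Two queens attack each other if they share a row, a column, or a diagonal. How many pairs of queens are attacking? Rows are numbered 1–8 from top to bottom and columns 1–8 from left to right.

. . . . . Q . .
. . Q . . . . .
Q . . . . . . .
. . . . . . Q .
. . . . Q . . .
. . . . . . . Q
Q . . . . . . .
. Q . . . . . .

Same column: (3,1)–(7,1) (column 1).
Same diagonal: (5,5)–(8,2) (|5−8| = |5−2| = 3); (7,1)–(8,2) (|7−8| = |1−2| = 1).
Total attacking pairs: 3.

3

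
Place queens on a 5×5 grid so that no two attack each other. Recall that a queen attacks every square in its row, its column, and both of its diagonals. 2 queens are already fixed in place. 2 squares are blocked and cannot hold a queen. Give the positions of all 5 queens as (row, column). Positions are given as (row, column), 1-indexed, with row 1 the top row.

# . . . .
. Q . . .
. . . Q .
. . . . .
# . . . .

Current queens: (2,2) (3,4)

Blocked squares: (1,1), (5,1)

Row 1: attacked by (2,2)→{1,2,3}; (3,4)→{2,4}. Blocked: 1. Safe: 5. Place at column 5.
Row 4: attacked by (1,5)→{2,5}; (2,2)→{2,4}; (3,4)→{3,4,5}. Safe: 1. Place at column 1.
Row 5: attacked by (1,5)→{1,5}; (2,2)→{2,5}; (3,4)→{2,4}; (4,1)→{1,2}. Blocked: 1. Safe: 3. Place at column 3.
Columns [5, 2, 4, 1, 3], r−c [-4, 0, -1, 3, 2], r+c [6, 4, 7, 5, 8] are all distinct, so no two queens attack.

(1,5) (2,2) (3,4) (4,1) (5,3)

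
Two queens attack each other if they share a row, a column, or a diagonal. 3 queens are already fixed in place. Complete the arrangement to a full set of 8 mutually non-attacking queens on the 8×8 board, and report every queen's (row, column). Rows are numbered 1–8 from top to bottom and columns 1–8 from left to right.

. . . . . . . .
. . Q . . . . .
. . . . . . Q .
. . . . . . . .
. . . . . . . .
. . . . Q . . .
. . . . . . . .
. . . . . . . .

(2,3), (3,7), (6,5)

Row 1: attacked by (2,3)→{2,3,4}; (3,7)→{5,7}; (6,5)→{5}. Safe: 1, 6, 8. Place at column 6.
Row 4: attacked by (1,6)→{3,6}; (2,3)→{1,3,5}; (3,7)→{6,7,8}; (6,5)→{3,5,7}. Safe: 2, 4. Place at column 2.
Row 5: attacked by (1,6)→{2,6}; (2,3)→{3,6}; (3,7)→{5,7}; (4,2)→{1,2,3}; (6,5)→{4,5,6}. Safe: 8. Place at column 8.
Row 7: attacked by (1,6)→{6}; (2,3)→{3,8}; (3,7)→{3,7}; (4,2)→{2,5}; (5,8)→{6,8}; (6,5)→{4,5,6}. Safe: 1. Place at column 1.
Row 8: attacked by (1,6)→{6}; (2,3)→{3}; (3,7)→{2,7}; (4,2)→{2,6}; (5,8)→{5,8}; (6,5)→{3,5,7}; (7,1)→{1,2}. Safe: 4. Place at column 4.
Columns [6, 3, 7, 2, 8, 5, 1, 4], r−c [-5, -1, -4, 2, -3, 1, 6, 4], r+c [7, 5, 10, 6, 13, 11, 8, 12] are all distinct, so no two queens attack.

(1,6) (2,3) (3,7) (4,2) (5,8) (6,5) (7,1) (8,4)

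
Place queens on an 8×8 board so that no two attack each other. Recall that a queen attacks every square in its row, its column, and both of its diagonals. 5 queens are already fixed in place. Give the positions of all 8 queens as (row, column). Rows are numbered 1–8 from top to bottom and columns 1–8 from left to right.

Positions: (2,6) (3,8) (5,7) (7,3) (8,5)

Row 1: attacked by (2,6)→{5,6,7}; (3,8)→{6,8}; (5,7)→{3,7}; (7,3)→{3}; (8,5)→{5}. Safe: 1, 2, 4. Place at column 4.
Row 4: attacked by (1,4)→{1,4,7}; (2,6)→{4,6,8}; (3,8)→{7,8}; (5,7)→{6,7,8}; (7,3)→{3,6}; (8,5)→{1,5}. Safe: 2. Place at column 2.
Row 6: attacked by (1,4)→{4}; (2,6)→{2,6}; (3,8)→{5,8}; (4,2)→{2,4}; (5,7)→{6,7,8}; (7,3)→{2,3,4}; (8,5)→{3,5,7}. Safe: 1. Place at column 1.
Columns [4, 6, 8, 2, 7, 1, 3, 5], r−c [-3, -4, -5, 2, -2, 5, 4, 3], r+c [5, 8, 11, 6, 12, 7, 10, 13] are all distinct, so no two queens attack.

(1,4) (2,6) (3,8) (4,2) (5,7) (6,1) (7,3) (8,5)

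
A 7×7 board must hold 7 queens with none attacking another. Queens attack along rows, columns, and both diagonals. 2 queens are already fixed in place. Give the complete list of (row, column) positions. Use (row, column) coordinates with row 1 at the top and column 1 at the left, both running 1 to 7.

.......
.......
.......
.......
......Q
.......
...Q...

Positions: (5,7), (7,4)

(1,6) (2,1) (3,3) (4,5) (5,7) (6,2) (7,4)

Row 1: attacked by (5,7)→{3,7}; (7,4)→{4}. Safe: 1, 2, 5, 6. Place at column 6.
Row 2: attacked by (1,6)→{5,6,7}; (5,7)→{4,7}; (7,4)→{4}. Safe: 1, 2, 3. Place at column 1.
Row 3: attacked by (1,6)→{4,6}; (2,1)→{1,2}; (5,7)→{5,7}; (7,4)→{4}. Safe: 3. Place at column 3.
Row 4: attacked by (1,6)→{3,6}; (2,1)→{1,3}; (3,3)→{2,3,4}; (5,7)→{6,7}; (7,4)→{1,4,7}. Safe: 5. Place at column 5.
Row 6: attacked by (1,6)→{1,6}; (2,1)→{1,5}; (3,3)→{3,6}; (4,5)→{3,5,7}; (5,7)→{6,7}; (7,4)→{3,4,5}. Safe: 2. Place at column 2.
Columns [6, 1, 3, 5, 7, 2, 4], r−c [-5, 1, 0, -1, -2, 4, 3], r+c [7, 3, 6, 9, 12, 8, 11] are all distinct, so no two queens attack.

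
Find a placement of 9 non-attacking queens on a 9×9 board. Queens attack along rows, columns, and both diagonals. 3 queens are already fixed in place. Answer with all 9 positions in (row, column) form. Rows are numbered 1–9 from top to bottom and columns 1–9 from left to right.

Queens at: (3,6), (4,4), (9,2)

(1,3) (2,8) (3,6) (4,4) (5,9) (6,1) (7,5) (8,7) (9,2)

Row 1: attacked by (3,6)→{4,6,8}; (4,4)→{1,4,7}; (9,2)→{2}. Safe: 3, 5, 9. Place at column 3.
Row 2: attacked by (1,3)→{2,3,4}; (3,6)→{5,6,7}; (4,4)→{2,4,6}; (9,2)→{2,9}. Safe: 1, 8. Place at column 8.
Row 5: attacked by (1,3)→{3,7}; (2,8)→{5,8}; (3,6)→{4,6,8}; (4,4)→{3,4,5}; (9,2)→{2,6}. Safe: 1, 9. Place at column 9.
Row 6: attacked by (1,3)→{3,8}; (2,8)→{4,8}; (3,6)→{3,6,9}; (4,4)→{2,4,6}; (5,9)→{8,9}; (9,2)→{2,5}. Safe: 1, 7. Place at column 1.
Row 7: attacked by (1,3)→{3,9}; (2,8)→{3,8}; (3,6)→{2,6}; (4,4)→{1,4,7}; (5,9)→{7,9}; (6,1)→{1,2}; (9,2)→{2,4}. Safe: 5. Place at column 5.
Row 8: attacked by (1,3)→{3}; (2,8)→{2,8}; (3,6)→{1,6}; (4,4)→{4,8}; (5,9)→{6,9}; (6,1)→{1,3}; (7,5)→{4,5,6}; (9,2)→{1,2,3}. Safe: 7. Place at column 7.
Columns [3, 8, 6, 4, 9, 1, 5, 7, 2], r−c [-2, -6, -3, 0, -4, 5, 2, 1, 7], r+c [4, 10, 9, 8, 14, 7, 12, 15, 11] are all distinct, so no two queens attack.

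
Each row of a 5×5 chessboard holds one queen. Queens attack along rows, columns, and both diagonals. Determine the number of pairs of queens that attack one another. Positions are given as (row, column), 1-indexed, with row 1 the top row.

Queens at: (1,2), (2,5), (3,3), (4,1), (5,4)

0

All columns are distinct and no two queens satisfy |Δrow| = |Δcol|, so no pair attacks.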